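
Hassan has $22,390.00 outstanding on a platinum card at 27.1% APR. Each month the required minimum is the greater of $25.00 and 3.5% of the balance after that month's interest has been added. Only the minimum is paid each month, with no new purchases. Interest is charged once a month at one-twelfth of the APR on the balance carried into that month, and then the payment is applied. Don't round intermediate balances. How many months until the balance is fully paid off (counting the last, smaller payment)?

Monthly rate r = 27.1%/12 = 2.25833% = 0.0225833.
While 3.5% of the post-interest balance exceeds $25.00, each month B ← (B·(1+r))·(1 − 0.035), i.e. B shrinks by the factor (1+r)·0.965 = 0.98679.
This holds for months 1–261. Entering month 262 the balance is $696.70; 3.5% of the post-interest balance is now below $25.00, so the flat $25.00 minimum applies from here.
From month 262 a fixed $25.00 at rate r clears $696.70 in 45 more payments. Total: 261 + 45 = 306 months.

306 months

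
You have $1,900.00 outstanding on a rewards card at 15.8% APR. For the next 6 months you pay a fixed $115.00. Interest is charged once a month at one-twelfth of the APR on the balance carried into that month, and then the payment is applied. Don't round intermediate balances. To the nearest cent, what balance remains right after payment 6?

Monthly rate r = 15.8%/12 = 1.31667% = 0.0131667.
Each month: B ← B·(1+r) − $115.00.
Month 1: interest $25.02; balance after payment $1,810.02.
Month 2: interest $23.83; balance after payment $1,718.85.
Month 3: interest $22.63; balance after payment $1,626.48.
Month 4: interest $21.42; balance after payment $1,532.90.
Month 5: interest $20.18; balance after payment $1,438.08.
Month 6: interest $18.93; balance after payment $1,342.01.

$1,342.01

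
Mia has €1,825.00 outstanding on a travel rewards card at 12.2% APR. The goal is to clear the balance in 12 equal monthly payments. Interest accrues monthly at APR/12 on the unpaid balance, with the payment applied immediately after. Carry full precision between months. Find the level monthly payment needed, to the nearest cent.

Monthly rate r = 12.2%/12 = 1.01667% = 0.0101667.
Level-payment amortization: P = B₀·r / (1 − (1+r)^(−n)) = 1825.00·0.0101667 / (1 − 1.01017^(−12)).
Denominator 1 − (1+r)^(−12) = 0.114306216.
P = 18.5542 / 0.114306216 ≈ 162.32.

€162.32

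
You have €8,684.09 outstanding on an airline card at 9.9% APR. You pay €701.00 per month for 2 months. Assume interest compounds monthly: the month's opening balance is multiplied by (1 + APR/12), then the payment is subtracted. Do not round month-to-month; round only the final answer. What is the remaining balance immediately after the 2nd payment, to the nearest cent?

Monthly rate r = 9.9%/12 = 0.825% = 0.00825.
Each month: B ← B·(1+r) − €701.00.
Month 1: interest €71.64; balance after payment €8,054.73.
Month 2: interest €66.45; balance after payment €7,420.19.

€7,420.19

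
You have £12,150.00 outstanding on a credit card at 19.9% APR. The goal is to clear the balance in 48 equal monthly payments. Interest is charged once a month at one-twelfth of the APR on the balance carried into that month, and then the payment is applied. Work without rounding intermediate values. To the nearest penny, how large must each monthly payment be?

Monthly rate r = 19.9%/12 = 1.65833% = 0.0165833.
Level-payment amortization: P = B₀·r / (1 − (1+r)^(−n)) = 12150.00·0.0165833 / (1 − 1.01658^(−48)).
Denominator 1 − (1+r)^(−48) = 0.545915469.
P = 201.487 / 0.545915469 ≈ 369.08.

£369.08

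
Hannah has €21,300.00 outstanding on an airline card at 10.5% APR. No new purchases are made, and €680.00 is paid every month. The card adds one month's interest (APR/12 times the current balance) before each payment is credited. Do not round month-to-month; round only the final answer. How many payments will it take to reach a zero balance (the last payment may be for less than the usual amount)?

Monthly rate r = 10.5%/12 = 0.875% = 0.00875.
Recurrence: B ← B·(1+r) − €680.00.
Month 1: interest €186.38; balance after payment €20,806.38.
Month 2: interest €182.06; balance after payment €20,308.43.
Closed form: n = −ln(1 − rB₀/P)/ln(1+r) = −ln(0.72592)/ln(1.00875) ≈ 36.768, so the balance reaches zero during payment 37.

37 payments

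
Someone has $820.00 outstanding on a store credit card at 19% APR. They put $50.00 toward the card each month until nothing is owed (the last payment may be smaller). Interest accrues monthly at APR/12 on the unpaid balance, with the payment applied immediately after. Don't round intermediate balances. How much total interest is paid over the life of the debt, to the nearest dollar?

Monthly rate r = 19%/12 = 1.58333% = 0.0158333.
Payoff takes n = ⌈−ln(1 − rB₀/P)/ln(1+r)⌉ = ⌈19.139⌉ = 20 payments; the last is $6.98.
Total paid = 19·$50.00 + $6.98 = $956.98.
Total interest = total paid − principal = $956.98 − $820.00 = $136.98.

$137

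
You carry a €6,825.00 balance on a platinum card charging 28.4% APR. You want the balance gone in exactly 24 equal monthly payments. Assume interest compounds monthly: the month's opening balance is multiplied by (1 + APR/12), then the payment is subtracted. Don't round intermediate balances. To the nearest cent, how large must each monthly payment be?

Monthly rate r = 28.4%/12 = 2.36667% = 0.0236667.
Level-payment amortization: P = B₀·r / (1 − (1+r)^(−n)) = 6825.00·0.0236667 / (1 − 1.02367^(−24)).
Denominator 1 − (1+r)^(−24) = 0.429580296.
P = 161.525 / 0.429580296 ≈ 376.01.

€376.01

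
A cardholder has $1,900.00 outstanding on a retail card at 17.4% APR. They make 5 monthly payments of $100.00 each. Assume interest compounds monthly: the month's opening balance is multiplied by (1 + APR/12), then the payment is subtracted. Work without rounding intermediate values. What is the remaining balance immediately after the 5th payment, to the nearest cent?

Monthly rate r = 17.4%/12 = 1.45% = 0.0145.
Each month: B ← B·(1+r) − $100.00.
Month 1: interest $27.55; balance after payment $1,827.55.
Month 2: interest $26.50; balance after payment $1,754.05.
Month 3: interest $25.43; balance after payment $1,679.48.
Month 4: interest $24.35; balance after payment $1,603.84.
Month 5: interest $23.26; balance after payment $1,527.09.

$1,527.09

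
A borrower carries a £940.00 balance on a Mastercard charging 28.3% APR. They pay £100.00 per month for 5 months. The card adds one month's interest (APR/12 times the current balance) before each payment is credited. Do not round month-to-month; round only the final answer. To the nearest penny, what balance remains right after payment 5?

Monthly rate r = 28.3%/12 = 2.35833% = 0.0235833.
Each month: B ← B·(1+r) − £100.00.
Month 1: interest £22.17; balance after payment £862.17.
Month 2: interest £20.33; balance after payment £782.50.
Month 3: interest £18.45; balance after payment £700.96.
Month 4: interest £16.53; balance after payment £617.49.
Month 5: interest £14.56; balance after payment £532.05.

£532.05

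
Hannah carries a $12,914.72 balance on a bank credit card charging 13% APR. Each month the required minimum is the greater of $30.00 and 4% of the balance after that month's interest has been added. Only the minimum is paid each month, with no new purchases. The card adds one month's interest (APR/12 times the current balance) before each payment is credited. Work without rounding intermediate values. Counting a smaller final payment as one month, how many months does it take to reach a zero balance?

Monthly rate r = 13%/12 = 1.08333% = 0.0108333.
While 4% of the post-interest balance exceeds $30.00, each month B ← (B·(1+r))·(1 − 0.04), i.e. B shrinks by the factor (1+r)·0.96 = 0.9704.
This holds for months 1–96. Entering month 97 the balance is $721.71; 4% of the post-interest balance is now below $30.00, so the flat $30.00 minimum applies from here.
From month 97 a fixed $30.00 at rate r clears $721.71 in 29 more payments. Total: 96 + 29 = 125 months.

125 months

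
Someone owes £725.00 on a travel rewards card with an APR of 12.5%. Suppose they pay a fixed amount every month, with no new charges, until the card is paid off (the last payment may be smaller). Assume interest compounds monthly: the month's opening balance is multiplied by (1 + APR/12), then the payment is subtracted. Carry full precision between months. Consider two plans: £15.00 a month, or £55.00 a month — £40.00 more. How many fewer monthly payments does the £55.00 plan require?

Monthly rate r = 12.5%/12 = 1.04167% = 0.0104167.
At £15.00/mo: n = ⌈−ln(1 − rB₀/P)/ln(1+r)⌉ = 68 payments (last £8.43); total interest = total paid − £725.00 = £288.43.
At £55.00/mo: 15 payments (last £13.97); total interest £58.97.
Payments saved = 68 − 15 = 53.

53 fewer payments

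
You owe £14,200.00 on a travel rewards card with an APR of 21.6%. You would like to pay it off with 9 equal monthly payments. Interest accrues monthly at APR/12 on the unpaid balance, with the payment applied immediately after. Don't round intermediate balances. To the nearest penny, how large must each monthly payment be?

£1,723.15

Monthly rate r = 21.6%/12 = 1.8% = 0.018.
Level-payment amortization: P = B₀·r / (1 − (1+r)^(−n)) = 14200.00·0.018 / (1 − 1.018^(−9)).
Denominator 1 − (1+r)^(−9) = 0.14833265.
P = 255.6 / 0.14833265 ≈ 1723.15.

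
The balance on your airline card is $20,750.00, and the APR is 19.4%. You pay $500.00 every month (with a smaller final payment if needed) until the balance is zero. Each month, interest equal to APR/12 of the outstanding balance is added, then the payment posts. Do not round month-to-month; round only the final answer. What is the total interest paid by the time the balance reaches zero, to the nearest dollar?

$13,903

Monthly rate r = 19.4%/12 = 1.61667% = 0.0161667.
Payoff takes n = ⌈−ln(1 − rB₀/P)/ln(1+r)⌉ = ⌈69.303⌉ = 70 payments; the last is $152.53.
Total paid = 69·$500.00 + $152.53 = $34,652.53.
Total interest = total paid − principal = $34,652.53 − $20,750.00 = $13,902.53.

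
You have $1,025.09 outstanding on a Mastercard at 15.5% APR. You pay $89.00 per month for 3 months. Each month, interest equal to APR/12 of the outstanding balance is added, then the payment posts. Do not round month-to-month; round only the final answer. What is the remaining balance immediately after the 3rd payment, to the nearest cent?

$794.86

Monthly rate r = 15.5%/12 = 1.29167% = 0.0129167.
Each month: B ← B·(1+r) − $89.00.
Month 1: interest $13.24; balance after payment $949.33.
Month 2: interest $12.26; balance after payment $872.59.
Month 3: interest $11.27; balance after payment $794.86.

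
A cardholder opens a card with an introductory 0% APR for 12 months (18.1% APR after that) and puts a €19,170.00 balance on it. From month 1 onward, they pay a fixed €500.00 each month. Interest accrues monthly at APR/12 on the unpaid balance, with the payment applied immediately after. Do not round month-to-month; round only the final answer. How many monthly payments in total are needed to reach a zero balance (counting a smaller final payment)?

46 payments

Promo months 1–12 at r₀ = 0%/12 = 0; months 13+ at r₁ = 18.1%/12 = 0.0150833.
After month 12 (no interest yet): B = €19,170.00 − 12·€500.00 = €13,170.00.
Then at r₁ with €500.00/mo: n₂ = −ln(1 − r₁·B/P)/ln(1+r₁) ≈ 33.82 → 34 more payments.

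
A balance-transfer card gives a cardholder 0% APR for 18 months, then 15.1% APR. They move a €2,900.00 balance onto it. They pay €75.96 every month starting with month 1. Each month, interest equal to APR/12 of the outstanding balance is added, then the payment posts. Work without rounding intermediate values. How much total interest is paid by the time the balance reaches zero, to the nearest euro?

Promo months 1–18 at r₀ = 0%/12 = 0; months 19+ at r₁ = 15.1%/12 = 0.0125833.
After month 18 (no interest yet): B = €2,900.00 − 18·€75.96 = €1,532.72.
Then at r₁ with €75.96/mo: n₂ = −ln(1 − r₁·B/P)/ln(1+r₁) ≈ 23.42 → 24 more payments.
Total paid = 41·€75.96 + €32.27 = €3,146.63; interest = €3,146.63 − €2,900.00 = €246.63.

€247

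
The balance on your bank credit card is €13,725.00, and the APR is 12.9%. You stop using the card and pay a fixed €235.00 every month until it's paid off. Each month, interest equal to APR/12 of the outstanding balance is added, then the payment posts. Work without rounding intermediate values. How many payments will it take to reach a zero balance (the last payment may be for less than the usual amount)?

Monthly rate r = 12.9%/12 = 1.075% = 0.01075.
Recurrence: B ← B·(1+r) − €235.00.
Month 1: interest €147.54; balance after payment €13,637.54.
Month 2: interest €146.60; balance after payment €13,549.15.
Closed form: n = −ln(1 − rB₀/P)/ln(1+r) = −ln(0.37215)/ln(1.01075) ≈ 92.442, so the balance reaches zero during payment 93.

93 months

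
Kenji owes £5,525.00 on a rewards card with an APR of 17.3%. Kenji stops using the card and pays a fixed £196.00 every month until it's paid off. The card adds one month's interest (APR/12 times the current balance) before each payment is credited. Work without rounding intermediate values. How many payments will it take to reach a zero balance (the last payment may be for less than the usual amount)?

37 payments

Monthly rate r = 17.3%/12 = 1.44167% = 0.0144167.
Recurrence: B ← B·(1+r) − £196.00.
Month 1: interest £79.65; balance after payment £5,408.65.
Month 2: interest £77.97; balance after payment £5,290.63.
Closed form: n = −ln(1 − rB₀/P)/ln(1+r) = −ln(0.59361)/ln(1.01442) ≈ 36.436, so the balance reaches zero during payment 37.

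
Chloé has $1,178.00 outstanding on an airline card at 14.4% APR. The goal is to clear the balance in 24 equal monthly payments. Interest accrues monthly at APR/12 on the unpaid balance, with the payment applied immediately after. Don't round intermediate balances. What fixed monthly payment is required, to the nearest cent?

$56.78

Monthly rate r = 14.4%/12 = 1.2% = 0.012.
Level-payment amortization: P = B₀·r / (1 − (1+r)^(−n)) = 1178.00·0.012 / (1 − 1.012^(−24)).
Denominator 1 − (1+r)^(−24) = 0.24895199.
P = 14.136 / 0.24895199 ≈ 56.78.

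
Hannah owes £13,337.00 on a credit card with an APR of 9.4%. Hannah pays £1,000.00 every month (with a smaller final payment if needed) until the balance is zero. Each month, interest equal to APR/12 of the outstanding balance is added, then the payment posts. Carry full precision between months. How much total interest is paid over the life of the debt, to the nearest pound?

Monthly rate r = 9.4%/12 = 0.783333% = 0.00783333.
Payoff takes n = ⌈−ln(1 − rB₀/P)/ln(1+r)⌉ = ⌈14.141⌉ = 15 payments; the last is £141.93.
Total paid = 14·£1,000.00 + £141.93 = £14,141.93.
Total interest = total paid − principal = £14,141.93 − £13,337.00 = £804.93.

£805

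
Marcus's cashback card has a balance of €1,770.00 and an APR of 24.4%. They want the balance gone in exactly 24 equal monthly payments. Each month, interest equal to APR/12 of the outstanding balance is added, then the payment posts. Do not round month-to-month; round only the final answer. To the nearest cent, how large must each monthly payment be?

€93.94

Monthly rate r = 24.4%/12 = 2.03333% = 0.0203333.
Level-payment amortization: P = B₀·r / (1 − (1+r)^(−n)) = 1770.00·0.0203333 / (1 − 1.02033^(−24)).
Denominator 1 − (1+r)^(−24) = 0.383134896.
P = 35.99 / 0.383134896 ≈ 93.94.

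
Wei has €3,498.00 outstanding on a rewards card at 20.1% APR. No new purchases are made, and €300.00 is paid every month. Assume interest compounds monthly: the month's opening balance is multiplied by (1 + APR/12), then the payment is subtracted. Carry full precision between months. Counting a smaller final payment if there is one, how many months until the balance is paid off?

14 payments

Monthly rate r = 20.1%/12 = 1.675% = 0.01675.
Recurrence: B ← B·(1+r) − €300.00.
Month 1: interest €58.59; balance after payment €3,256.59.
Month 2: interest €54.55; balance after payment €3,011.14.
Closed form: n = −ln(1 − rB₀/P)/ln(1+r) = −ln(0.80469)/ln(1.01675) ≈ 13.081, so the balance reaches zero during payment 14.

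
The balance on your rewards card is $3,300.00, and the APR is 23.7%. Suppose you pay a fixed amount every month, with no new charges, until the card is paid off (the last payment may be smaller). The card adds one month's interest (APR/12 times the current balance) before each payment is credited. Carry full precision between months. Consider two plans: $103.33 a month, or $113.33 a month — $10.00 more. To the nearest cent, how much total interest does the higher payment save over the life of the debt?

$303.98

Monthly rate r = 23.7%/12 = 1.975% = 0.01975.
At $103.33/mo: n = ⌈−ln(1 − rB₀/P)/ln(1+r)⌉ = 51 payments (last $97.25); total interest = total paid − $3,300.00 = $1,963.75.
At $113.33/mo: 44 payments (last $86.58); total interest $1,659.77.
Interest saved = $1,963.75 − $1,659.77 = $303.98.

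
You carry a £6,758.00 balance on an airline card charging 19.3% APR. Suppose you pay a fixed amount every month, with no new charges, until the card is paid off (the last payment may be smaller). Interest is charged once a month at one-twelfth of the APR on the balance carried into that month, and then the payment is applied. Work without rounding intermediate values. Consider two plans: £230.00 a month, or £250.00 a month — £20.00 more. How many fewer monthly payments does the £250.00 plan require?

Monthly rate r = 19.3%/12 = 1.60833% = 0.0160833.
At £230.00/mo: n = ⌈−ln(1 − rB₀/P)/ln(1+r)⌉ = 41 payments (last £22.14); total interest = total paid − £6,758.00 = £2,464.14.
At £250.00/mo: 36 payments (last £189.57); total interest £2,181.57.
Payments saved = 41 − 36 = 5.

5 fewer payments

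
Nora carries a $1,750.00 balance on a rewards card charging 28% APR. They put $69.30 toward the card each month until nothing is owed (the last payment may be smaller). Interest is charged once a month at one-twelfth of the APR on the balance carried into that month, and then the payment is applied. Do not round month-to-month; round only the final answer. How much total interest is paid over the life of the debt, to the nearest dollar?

$923

Monthly rate r = 28%/12 = 2.33333% = 0.0233333.
Payoff takes n = ⌈−ln(1 − rB₀/P)/ln(1+r)⌉ = ⌈38.574⌉ = 39 payments; the last is $39.95.
Total paid = 38·$69.30 + $39.95 = $2,673.35.
Total interest = total paid − principal = $2,673.35 − $1,750.00 = $923.35.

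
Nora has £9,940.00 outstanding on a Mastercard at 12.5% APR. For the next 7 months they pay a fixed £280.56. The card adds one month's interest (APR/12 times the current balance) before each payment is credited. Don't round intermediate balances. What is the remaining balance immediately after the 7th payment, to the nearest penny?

Monthly rate r = 12.5%/12 = 1.04167% = 0.0104167.
Each month: B ← B·(1+r) − £280.56.
Month 1: interest £103.54; balance after payment £9,762.98.
Month 2: interest £101.70; balance after payment £9,584.12.
Month 3: interest £99.83; balance after payment £9,403.39.
Month 4: interest £97.95; balance after payment £9,220.79.
Month 5: interest £96.05; balance after payment £9,036.28.
Month 6: interest £94.13; balance after payment £8,849.84.
Month 7: interest £92.19; balance after payment £8,661.47.

£8,661.47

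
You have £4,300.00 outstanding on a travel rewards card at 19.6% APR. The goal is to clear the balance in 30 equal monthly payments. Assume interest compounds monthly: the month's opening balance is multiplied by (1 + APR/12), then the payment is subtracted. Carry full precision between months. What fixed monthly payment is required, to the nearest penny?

Monthly rate r = 19.6%/12 = 1.63333% = 0.0163333.
Level-payment amortization: P = B₀·r / (1 − (1+r)^(−n)) = 4300.00·0.0163333 / (1 − 1.01633^(−30)).
Denominator 1 − (1+r)^(−30) = 0.384943644.
P = 70.2333 / 0.384943644 ≈ 182.45.

£182.45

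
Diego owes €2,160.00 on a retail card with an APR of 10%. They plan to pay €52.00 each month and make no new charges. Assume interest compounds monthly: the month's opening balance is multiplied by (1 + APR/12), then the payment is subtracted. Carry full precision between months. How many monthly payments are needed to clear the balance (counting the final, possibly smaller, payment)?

52 months

Monthly rate r = 10%/12 = 0.833333% = 0.00833333.
Recurrence: B ← B·(1+r) − €52.00.
Month 1: interest €18.00; balance after payment €2,126.00.
Month 2: interest €17.72; balance after payment €2,091.72.
Closed form: n = −ln(1 − rB₀/P)/ln(1+r) = −ln(0.65385)/ln(1.00833) ≈ 51.198, so the balance reaches zero during payment 52.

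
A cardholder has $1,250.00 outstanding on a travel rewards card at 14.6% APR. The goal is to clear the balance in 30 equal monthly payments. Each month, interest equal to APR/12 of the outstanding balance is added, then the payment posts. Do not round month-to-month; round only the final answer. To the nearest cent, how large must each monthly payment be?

Monthly rate r = 14.6%/12 = 1.21667% = 0.0121667.
Level-payment amortization: P = B₀·r / (1 − (1+r)^(−n)) = 1250.00·0.0121667 / (1 − 1.01217^(−30)).
Denominator 1 − (1+r)^(−30) = 0.304272648.
P = 15.2083 / 0.304272648 ≈ 49.98.

$49.98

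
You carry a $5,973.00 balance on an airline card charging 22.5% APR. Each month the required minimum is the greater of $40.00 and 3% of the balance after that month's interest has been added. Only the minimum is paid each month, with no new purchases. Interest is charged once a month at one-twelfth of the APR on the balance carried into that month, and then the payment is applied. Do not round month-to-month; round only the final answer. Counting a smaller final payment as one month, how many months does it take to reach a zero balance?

179 months

Monthly rate r = 22.5%/12 = 1.875% = 0.01875.
While 3% of the post-interest balance exceeds $40.00, each month B ← (B·(1+r))·(1 − 0.03), i.e. B shrinks by the factor (1+r)·0.97 = 0.98819.
This holds for months 1–128. Entering month 129 the balance is $1,305.06; 3% of the post-interest balance is now below $40.00, so the flat $40.00 minimum applies from here.
From month 129 a fixed $40.00 at rate r clears $1,305.06 in 51 more payments. Total: 128 + 51 = 179 months.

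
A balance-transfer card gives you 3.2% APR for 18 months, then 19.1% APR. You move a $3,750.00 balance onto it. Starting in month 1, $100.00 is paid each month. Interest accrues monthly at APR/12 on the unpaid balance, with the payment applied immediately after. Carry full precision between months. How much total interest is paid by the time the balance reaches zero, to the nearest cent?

Promo months 1–18 at r₀ = 3.2%/12 = 0.00266667; months 19+ at r₁ = 19.1%/12 = 0.0159167.
After month 18: iterate B ← B·(1+r₀) − $100.00 for 18 months → $2,092.75.
Then at r₁ with $100.00/mo: n₂ = −ln(1 − r₁·B/P)/ln(1+r₁) ≈ 25.65 → 26 more payments.
Total paid = 43·$100.00 + $65.57 = $4,365.57; interest = $4,365.57 − $3,750.00 = $615.57.

$615.57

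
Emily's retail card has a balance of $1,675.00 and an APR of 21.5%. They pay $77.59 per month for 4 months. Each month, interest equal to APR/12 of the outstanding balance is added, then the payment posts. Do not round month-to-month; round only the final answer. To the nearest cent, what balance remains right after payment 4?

Monthly rate r = 21.5%/12 = 1.79167% = 0.0179167.
Each month: B ← B·(1+r) − $77.59.
Month 1: interest $30.01; balance after payment $1,627.42.
Month 2: interest $29.16; balance after payment $1,578.99.
Month 3: interest $28.29; balance after payment $1,529.69.
Month 4: interest $27.41; balance after payment $1,479.51.

$1,479.51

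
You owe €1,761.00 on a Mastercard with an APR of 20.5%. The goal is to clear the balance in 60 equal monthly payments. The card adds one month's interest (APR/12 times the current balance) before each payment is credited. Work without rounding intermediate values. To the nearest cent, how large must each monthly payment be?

Monthly rate r = 20.5%/12 = 1.70833% = 0.0170833.
Level-payment amortization: P = B₀·r / (1 − (1+r)^(−n)) = 1761.00·0.0170833 / (1 − 1.01708^(−60)).
Denominator 1 − (1+r)^(−60) = 0.638084038.
P = 30.0837 / 0.638084038 ≈ 47.15.

€47.15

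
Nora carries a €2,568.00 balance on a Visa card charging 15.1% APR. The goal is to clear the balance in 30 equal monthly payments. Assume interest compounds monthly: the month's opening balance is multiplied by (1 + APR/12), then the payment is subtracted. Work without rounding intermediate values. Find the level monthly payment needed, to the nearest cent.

€103.30

Monthly rate r = 15.1%/12 = 1.25833% = 0.0125833.
Level-payment amortization: P = B₀·r / (1 − (1+r)^(−n)) = 2568.00·0.0125833 / (1 − 1.01258^(−30)).
Denominator 1 − (1+r)^(−30) = 0.31281012.
P = 32.314 / 0.31281012 ≈ 103.30.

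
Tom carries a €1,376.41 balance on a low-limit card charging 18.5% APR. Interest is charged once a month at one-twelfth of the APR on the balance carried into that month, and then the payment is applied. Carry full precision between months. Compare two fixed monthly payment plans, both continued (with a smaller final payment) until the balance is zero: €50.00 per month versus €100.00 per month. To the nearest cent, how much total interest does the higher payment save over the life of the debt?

Monthly rate r = 18.5%/12 = 1.54167% = 0.0154167.
At €50.00/mo: n = ⌈−ln(1 − rB₀/P)/ln(1+r)⌉ = 37 payments (last €5.15); total interest = total paid − €1,376.41 = €428.74.
At €100.00/mo: 16 payments (last €59.15); total interest €182.74.
Interest saved = €428.74 − €182.74 = €246.00.

€246.00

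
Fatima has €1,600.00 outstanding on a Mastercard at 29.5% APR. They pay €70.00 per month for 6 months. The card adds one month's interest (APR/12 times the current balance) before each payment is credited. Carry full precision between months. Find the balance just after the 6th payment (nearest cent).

€1,404.31

Monthly rate r = 29.5%/12 = 2.45833% = 0.0245833.
Each month: B ← B·(1+r) − €70.00.
Month 1: interest €39.33; balance after payment €1,569.33.
Month 2: interest €38.58; balance after payment €1,537.91.
Month 3: interest €37.81; balance after payment €1,505.72.
Month 4: interest €37.02; balance after payment €1,472.74.
Month 5: interest €36.20; balance after payment €1,438.94.
Month 6: interest €35.37; balance after payment €1,404.31.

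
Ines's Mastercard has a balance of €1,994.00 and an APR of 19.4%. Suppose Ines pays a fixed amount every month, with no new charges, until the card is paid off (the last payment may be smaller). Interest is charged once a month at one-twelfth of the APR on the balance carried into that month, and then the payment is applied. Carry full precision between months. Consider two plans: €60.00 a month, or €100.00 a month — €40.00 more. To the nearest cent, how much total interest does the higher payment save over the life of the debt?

€456.46

Monthly rate r = 19.4%/12 = 1.61667% = 0.0161667.
At €60.00/mo: n = ⌈−ln(1 − rB₀/P)/ln(1+r)⌉ = 49 payments (last €3.10); total interest = total paid − €1,994.00 = €889.10.
At €100.00/mo: 25 payments (last €26.64); total interest €432.64.
Interest saved = €889.10 − €432.64 = €456.46.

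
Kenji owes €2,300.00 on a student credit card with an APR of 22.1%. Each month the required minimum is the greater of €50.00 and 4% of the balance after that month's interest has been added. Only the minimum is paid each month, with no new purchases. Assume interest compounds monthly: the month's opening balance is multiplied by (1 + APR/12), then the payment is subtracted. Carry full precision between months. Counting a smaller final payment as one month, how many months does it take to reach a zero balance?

Monthly rate r = 22.1%/12 = 1.84167% = 0.0184167.
While 4% of the post-interest balance exceeds €50.00, each month B ← (B·(1+r))·(1 − 0.04), i.e. B shrinks by the factor (1+r)·0.96 = 0.97768.
This holds for months 1–28. Entering month 29 the balance is €1,222.46; 4% of the post-interest balance is now below €50.00, so the flat €50.00 minimum applies from here.
From month 29 a fixed €50.00 at rate r clears €1,222.46 in 33 more payments. Total: 28 + 33 = 61 months.

61 months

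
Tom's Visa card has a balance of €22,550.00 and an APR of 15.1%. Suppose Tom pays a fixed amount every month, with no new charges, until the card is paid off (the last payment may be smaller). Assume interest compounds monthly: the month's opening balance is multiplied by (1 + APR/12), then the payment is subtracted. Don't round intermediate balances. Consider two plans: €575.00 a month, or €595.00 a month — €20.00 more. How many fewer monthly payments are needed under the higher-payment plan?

Monthly rate r = 15.1%/12 = 1.25833% = 0.0125833.
At €575.00/mo: n = ⌈−ln(1 − rB₀/P)/ln(1+r)⌉ = 55 payments (last €228.10); total interest = total paid − €22,550.00 = €8,728.10.
At €595.00/mo: 52 payments (last €487.43); total interest €8,282.43.
Payments saved = 55 − 52 = 3.

3 fewer payments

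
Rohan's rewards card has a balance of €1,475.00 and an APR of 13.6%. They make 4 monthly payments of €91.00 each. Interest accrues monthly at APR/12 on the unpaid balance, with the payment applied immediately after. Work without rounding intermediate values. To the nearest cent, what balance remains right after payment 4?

Monthly rate r = 13.6%/12 = 1.13333% = 0.0113333.
Each month: B ← B·(1+r) − €91.00.
Month 1: interest €16.72; balance after payment €1,400.72.
Month 2: interest €15.87; balance after payment €1,325.59.
Month 3: interest €15.02; balance after payment €1,249.61.
Month 4: interest €14.16; balance after payment €1,172.78.

€1,172.78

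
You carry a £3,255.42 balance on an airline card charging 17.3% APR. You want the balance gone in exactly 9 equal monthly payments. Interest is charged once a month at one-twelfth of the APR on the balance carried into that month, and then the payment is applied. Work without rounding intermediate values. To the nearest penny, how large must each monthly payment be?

Monthly rate r = 17.3%/12 = 1.44167% = 0.0144167.
Level-payment amortization: P = B₀·r / (1 − (1+r)^(−n)) = 3255.42·0.0144167 / (1 − 1.01442^(−9)).
Denominator 1 − (1+r)^(−9) = 0.12087098.
P = 46.9323 / 0.12087098 ≈ 388.28.

£388.28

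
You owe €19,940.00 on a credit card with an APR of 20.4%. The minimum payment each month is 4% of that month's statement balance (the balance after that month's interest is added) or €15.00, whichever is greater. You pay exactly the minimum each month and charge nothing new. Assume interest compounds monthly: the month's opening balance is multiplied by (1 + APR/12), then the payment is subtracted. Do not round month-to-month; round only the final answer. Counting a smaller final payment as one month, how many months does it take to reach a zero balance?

Monthly rate r = 20.4%/12 = 1.7% = 0.017.
While 4% of the post-interest balance exceeds €15.00, each month B ← (B·(1+r))·(1 − 0.04), i.e. B shrinks by the factor (1+r)·0.96 = 0.97632.
This holds for months 1–167. Entering month 168 the balance is €364.44; 4% of the post-interest balance is now below €15.00, so the flat €15.00 minimum applies from here.
From month 168 a fixed €15.00 at rate r clears €364.44 in 32 more payments. Total: 167 + 32 = 199 months.

199 months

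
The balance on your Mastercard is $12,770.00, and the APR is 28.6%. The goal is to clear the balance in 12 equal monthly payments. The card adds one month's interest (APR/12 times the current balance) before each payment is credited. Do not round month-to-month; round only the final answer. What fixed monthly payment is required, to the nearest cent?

$1,236.13

Monthly rate r = 28.6%/12 = 2.38333% = 0.0238333.
Level-payment amortization: P = B₀·r / (1 − (1+r)^(−n)) = 12770.00·0.0238333 / (1 − 1.02383^(−12)).
Denominator 1 − (1+r)^(−12) = 0.246212692.
P = 304.352 / 0.246212692 ≈ 1236.13.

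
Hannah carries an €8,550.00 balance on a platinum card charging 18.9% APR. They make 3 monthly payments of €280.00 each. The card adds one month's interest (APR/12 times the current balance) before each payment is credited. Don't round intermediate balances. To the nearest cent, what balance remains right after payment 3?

€8,107.08

Monthly rate r = 18.9%/12 = 1.575% = 0.01575.
Each month: B ← B·(1+r) − €280.00.
Month 1: interest €134.66; balance after payment €8,404.66.
Month 2: interest €132.37; balance after payment €8,257.04.
Month 3: interest €130.05; balance after payment €8,107.08.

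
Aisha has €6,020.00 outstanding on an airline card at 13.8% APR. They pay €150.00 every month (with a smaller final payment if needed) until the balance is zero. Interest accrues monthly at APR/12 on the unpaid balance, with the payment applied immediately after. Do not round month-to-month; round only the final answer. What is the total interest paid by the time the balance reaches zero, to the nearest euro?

Monthly rate r = 13.8%/12 = 1.15% = 0.0115.
Payoff takes n = ⌈−ln(1 − rB₀/P)/ln(1+r)⌉ = ⌈54.138⌉ = 55 payments; the last is €20.74.
Total paid = 54·€150.00 + €20.74 = €8,120.74.
Total interest = total paid − principal = €8,120.74 − €6,020.00 = €2,100.74.

€2,101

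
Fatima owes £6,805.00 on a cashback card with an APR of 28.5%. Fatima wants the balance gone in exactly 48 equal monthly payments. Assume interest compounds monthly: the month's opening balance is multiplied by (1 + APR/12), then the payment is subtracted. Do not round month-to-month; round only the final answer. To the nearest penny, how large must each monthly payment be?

Monthly rate r = 28.5%/12 = 2.375% = 0.02375.
Level-payment amortization: P = B₀·r / (1 − (1+r)^(−n)) = 6805.00·0.02375 / (1 − 1.02375^(−48)).
Denominator 1 − (1+r)^(−48) = 0.675890254.
P = 161.619 / 0.675890254 ≈ 239.12.

£239.12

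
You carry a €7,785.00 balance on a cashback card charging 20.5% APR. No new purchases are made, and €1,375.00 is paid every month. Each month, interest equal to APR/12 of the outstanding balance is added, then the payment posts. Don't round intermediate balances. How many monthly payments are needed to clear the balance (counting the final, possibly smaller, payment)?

7 months

Monthly rate r = 20.5%/12 = 1.70833% = 0.0170833.
Recurrence: B ← B·(1+r) − €1,375.00.
Month 1: interest €132.99; balance after payment €6,542.99.
Month 2: interest €111.78; balance after payment €5,279.77.
Closed form: n = −ln(1 − rB₀/P)/ln(1+r) = −ln(0.90328)/ln(1.01708) ≈ 6.005, so the balance reaches zero during payment 7.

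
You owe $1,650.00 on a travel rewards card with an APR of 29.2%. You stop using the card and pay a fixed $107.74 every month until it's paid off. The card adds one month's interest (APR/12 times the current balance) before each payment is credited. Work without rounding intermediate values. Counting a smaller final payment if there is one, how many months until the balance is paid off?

Monthly rate r = 29.2%/12 = 2.43333% = 0.0243333.
Recurrence: B ← B·(1+r) − $107.74.
Month 1: interest $40.15; balance after payment $1,582.41.
Month 2: interest $38.51; balance after payment $1,513.18.
Closed form: n = −ln(1 − rB₀/P)/ln(1+r) = −ln(0.62734)/ln(1.02433) ≈ 19.394, so the balance reaches zero during payment 20.

20 payments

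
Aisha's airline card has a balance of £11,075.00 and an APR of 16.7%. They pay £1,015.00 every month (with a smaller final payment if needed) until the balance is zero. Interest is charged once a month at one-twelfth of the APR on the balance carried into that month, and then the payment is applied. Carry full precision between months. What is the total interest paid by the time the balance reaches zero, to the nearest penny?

£1,020.96

Monthly rate r = 16.7%/12 = 1.39167% = 0.0139167.
Payoff takes n = ⌈−ln(1 − rB₀/P)/ln(1+r)⌉ = ⌈11.917⌉ = 12 payments; the last is £930.96.
Total paid = 11·£1,015.00 + £930.96 = £12,095.96.
Total interest = total paid − principal = £12,095.96 − £11,075.00 = £1,020.96.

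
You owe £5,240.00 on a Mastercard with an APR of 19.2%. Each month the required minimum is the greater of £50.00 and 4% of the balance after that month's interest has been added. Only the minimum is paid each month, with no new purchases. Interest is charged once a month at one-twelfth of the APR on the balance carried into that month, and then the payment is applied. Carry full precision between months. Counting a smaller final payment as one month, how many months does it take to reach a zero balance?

90 months

Monthly rate r = 19.2%/12 = 1.6% = 0.016.
While 4% of the post-interest balance exceeds £50.00, each month B ← (B·(1+r))·(1 − 0.04), i.e. B shrinks by the factor (1+r)·0.96 = 0.97536.
This holds for months 1–59. Entering month 60 the balance is £1,202.44; 4% of the post-interest balance is now below £50.00, so the flat £50.00 minimum applies from here.
From month 60 a fixed £50.00 at rate r clears £1,202.44 in 31 more payments. Total: 59 + 31 = 90 months.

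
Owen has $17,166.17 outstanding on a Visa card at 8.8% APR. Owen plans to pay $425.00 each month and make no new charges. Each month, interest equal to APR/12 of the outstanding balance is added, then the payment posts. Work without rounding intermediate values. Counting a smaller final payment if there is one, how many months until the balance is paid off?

49 payments

Monthly rate r = 8.8%/12 = 0.733333% = 0.00733333.
Recurrence: B ← B·(1+r) − $425.00.
Month 1: interest $125.89; balance after payment $16,867.06.
Month 2: interest $123.69; balance after payment $16,565.75.
Closed form: n = −ln(1 − rB₀/P)/ln(1+r) = −ln(0.7038)/ln(1.00733) ≈ 48.075, so the balance reaches zero during payment 49.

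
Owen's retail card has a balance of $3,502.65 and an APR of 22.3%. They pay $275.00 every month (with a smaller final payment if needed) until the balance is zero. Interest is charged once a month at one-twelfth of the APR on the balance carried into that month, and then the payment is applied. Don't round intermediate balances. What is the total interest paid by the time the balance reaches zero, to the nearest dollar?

$532

Monthly rate r = 22.3%/12 = 1.85833% = 0.0185833.
Payoff takes n = ⌈−ln(1 − rB₀/P)/ln(1+r)⌉ = ⌈14.669⌉ = 15 payments; the last is $184.53.
Total paid = 14·$275.00 + $184.53 = $4,034.53.
Total interest = total paid − principal = $4,034.53 − $3,502.65 = $531.88.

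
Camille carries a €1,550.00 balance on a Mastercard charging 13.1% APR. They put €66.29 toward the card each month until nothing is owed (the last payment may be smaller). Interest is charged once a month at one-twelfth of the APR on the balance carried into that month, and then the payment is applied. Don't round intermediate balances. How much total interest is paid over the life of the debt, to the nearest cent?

€249.40

Monthly rate r = 13.1%/12 = 1.09167% = 0.0109167.
Payoff takes n = ⌈−ln(1 − rB₀/P)/ln(1+r)⌉ = ⌈27.144⌉ = 28 payments; the last is €9.57.
Total paid = 27·€66.29 + €9.57 = €1,799.40.
Total interest = total paid − principal = €1,799.40 − €1,550.00 = €249.40.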